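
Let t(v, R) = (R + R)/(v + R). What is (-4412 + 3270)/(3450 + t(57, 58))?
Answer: -65665/198433 ≈ -0.33092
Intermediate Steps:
t(v, R) = 2*R/(R + v) (t(v, R) = (2*R)/(R + v) = 2*R/(R + v))
(-4412 + 3270)/(3450 + t(57, 58)) = (-4412 + 3270)/(3450 + 2*58/(58 + 57)) = -1142/(3450 + 2*58/115) = -1142/(3450 + 2*58*(1/115)) = -1142/(3450 + 116/115) = -1142/396866/115 = -1142*115/396866 = -65665/198433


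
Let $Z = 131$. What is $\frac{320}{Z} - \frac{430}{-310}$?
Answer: $\frac{15553}{4061} \approx 3.8298$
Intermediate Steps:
$\frac{320}{Z} - \frac{430}{-310} = \frac{320}{131} - \frac{430}{-310} = 320 \cdot \frac{1}{131} - - \frac{43}{31} = \frac{320}{131} + \frac{43}{31} = \frac{15553}{4061}$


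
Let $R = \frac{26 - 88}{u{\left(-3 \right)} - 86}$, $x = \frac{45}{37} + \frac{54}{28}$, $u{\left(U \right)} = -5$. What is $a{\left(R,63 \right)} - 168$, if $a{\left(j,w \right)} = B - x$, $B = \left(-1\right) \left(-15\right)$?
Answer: $- \frac{80883}{518} \approx -156.14$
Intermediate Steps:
$x = \frac{1629}{518}$ ($x = 45 \cdot \frac{1}{37} + 54 \cdot \frac{1}{28} = \frac{45}{37} + \frac{27}{14} = \frac{1629}{518} \approx 3.1448$)
$B = 15$
$R = \frac{62}{91}$ ($R = \frac{26 - 88}{-5 - 86} = - \frac{62}{-91} = \left(-62\right) \left(- \frac{1}{91}\right) = \frac{62}{91} \approx 0.68132$)
$a{\left(j,w \right)} = \frac{6141}{518}$ ($a{\left(j,w \right)} = 15 - \frac{1629}{518} = \frac{6141}{518}$)
$a{\left(R,63 \right)} - 168 = \frac{6141}{518} - 168 = - \frac{80883}{518}$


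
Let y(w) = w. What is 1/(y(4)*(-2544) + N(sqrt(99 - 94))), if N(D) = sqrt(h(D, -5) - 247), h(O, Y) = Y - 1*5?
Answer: -10176/103551233 - I*sqrt(257)/103551233 ≈ -9.827e-5 - 1.5481e-7*I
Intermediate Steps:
h(O, Y) = -5 + Y (h(O, Y) = Y - 5 = -5 + Y)
N(D) = I*sqrt(257) (N(D) = sqrt((-5 - 5) - 247) = sqrt(-10 - 247) = sqrt(-257) = I*sqrt(257))
1/(y(4)*(-2544) + N(sqrt(99 - 94))) = 1/(4*(-2544) + I*sqrt(257)) = 1/(-10176 + I*sqrt(257))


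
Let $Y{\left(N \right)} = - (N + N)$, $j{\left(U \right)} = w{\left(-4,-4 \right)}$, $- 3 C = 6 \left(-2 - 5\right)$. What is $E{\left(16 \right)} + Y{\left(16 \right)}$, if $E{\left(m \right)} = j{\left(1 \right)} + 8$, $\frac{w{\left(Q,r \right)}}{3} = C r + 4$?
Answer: $-180$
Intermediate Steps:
$C = 14$ ($C = - \frac{6 \left(-2 - 5\right)}{3} = - \frac{6 \left(-7\right)}{3} = \left(- \frac{1}{3}\right) \left(-42\right) = 14$)
$w{\left(Q,r \right)} = 12 + 42 r$ ($w{\left(Q,r \right)} = 3 \left(14 r + 4\right) = 3 \left(4 + 14 r\right) = 12 + 42 r$)
$j{\left(U \right)} = -156$ ($j{\left(U \right)} = 12 + 42 \left(-4\right) = 12 - 168 = -156$)
$E{\left(m \right)} = -148$ ($E{\left(m \right)} = -156 + 8 = -148$)
$Y{\left(N \right)} = - 2 N$
$E{\left(16 \right)} + Y{\left(16 \right)} = -148 - 32 = -180$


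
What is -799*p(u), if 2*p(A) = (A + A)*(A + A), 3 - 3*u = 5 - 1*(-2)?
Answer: -25568/9 ≈ -2840.9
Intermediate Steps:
u = -4/3 (u = 1 - (5 - 1*(-2))/3 = 1 - (5 + 2)/3 = 1 - ⅓*7 = 1 - 7/3 = -4/3 ≈ -1.3333)
p(A) = 2*A² (p(A) = ((A + A)*(A + A))/2 = ((2*A)*(2*A))/2 = (4*A²)/2 = 2*A²)
-799*p(u) = -1598*(-4/3)² = -1598*16/9 = -799*32/9 = -25568/9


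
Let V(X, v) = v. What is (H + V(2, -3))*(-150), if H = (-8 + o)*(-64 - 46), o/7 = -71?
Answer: -8332050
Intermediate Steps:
o = -497 (o = 7*(-71) = -497)
H = 55550 (H = (-8 - 497)*(-64 - 46) = -505*(-110) = 55550)
(H + V(2, -3))*(-150) = (55550 - 3)*(-150) = 55547*(-150) = -8332050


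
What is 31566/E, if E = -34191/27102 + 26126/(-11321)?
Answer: -3228378369324/365047721 ≈ -8843.7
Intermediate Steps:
E = -365047721/102273914 (E = -34191*1/27102 + 26126*(-1/11321) = -11397/9034 - 26126/11321 = -365047721/102273914 ≈ -3.5693)
31566/E = 31566/(-365047721/102273914) = 31566*(-102273914/365047721) = -3228378369324/365047721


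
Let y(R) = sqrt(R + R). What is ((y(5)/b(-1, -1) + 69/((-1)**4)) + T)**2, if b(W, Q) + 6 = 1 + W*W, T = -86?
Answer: (68 + sqrt(10))**2/16 ≈ 316.50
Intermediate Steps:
y(R) = sqrt(2)*sqrt(R) (y(R) = sqrt(2*R) = sqrt(2)*sqrt(R))
b(W, Q) = -5 + W**2 (b(W, Q) = -6 + (1 + W*W) = -6 + (1 + W**2) = -5 + W**2)
((y(5)/b(-1, -1) + 69/((-1)**4)) + T)**2 = (((sqrt(2)*sqrt(5))/(-5 + (-1)**2) + 69/((-1)**4)) - 86)**2 = ((sqrt(10)/(-5 + 1) + 69/1) - 86)**2 = ((sqrt(10)/(-4) + 69*1) - 86)**2 = ((sqrt(10)*(-1/4) + 69) - 86)**2 = ((-sqrt(10)/4 + 69) - 86)**2 = ((69 - sqrt(10)/4) - 86)**2 = (-17 - sqrt(10)/4)**2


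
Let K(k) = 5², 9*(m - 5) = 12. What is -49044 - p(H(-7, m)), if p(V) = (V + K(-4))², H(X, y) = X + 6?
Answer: -49620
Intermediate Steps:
m = 19/3 (m = 5 + (⅑)*12 = 5 + 4/3 = 19/3 ≈ 6.3333)
H(X, y) = 6 + X
K(k) = 25
p(V) = (25 + V)² (p(V) = (V + 25)² = (25 + V)²)
-49044 - p(H(-7, m)) = -49044 - (25 + (6 - 7))² = -49044 - (25 - 1)² = -49044 - 1*24² = -49044 - 1*576 = -49044 - 576 = -49620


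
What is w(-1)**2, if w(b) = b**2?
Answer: 1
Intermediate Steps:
w(-1)**2 = ((-1)**2)**2 = 1**2 = 1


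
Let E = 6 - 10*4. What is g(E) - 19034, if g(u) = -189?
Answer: -19223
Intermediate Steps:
E = -34 (E = 6 - 40 = -34)
g(E) - 19034 = -189 - 19034 = -19223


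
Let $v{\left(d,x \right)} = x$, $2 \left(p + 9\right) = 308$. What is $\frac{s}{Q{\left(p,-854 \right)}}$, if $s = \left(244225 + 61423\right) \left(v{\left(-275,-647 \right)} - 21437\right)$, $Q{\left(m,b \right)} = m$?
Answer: $- \frac{6749930432}{145} \approx -4.6551 \cdot 10^{7}$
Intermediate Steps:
$p = 145$ ($p = -9 + \frac{1}{2} \cdot 308 = -9 + 154 = 145$)
$s = -6749930432$ ($s = \left(244225 + 61423\right) \left(-647 - 21437\right) = 305648 \left(-22084\right) = -6749930432$)
$\frac{s}{Q{\left(p,-854 \right)}} = - \frac{6749930432}{145}$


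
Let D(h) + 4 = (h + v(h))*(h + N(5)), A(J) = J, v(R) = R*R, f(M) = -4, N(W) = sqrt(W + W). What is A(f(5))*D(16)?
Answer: -17392 - 1088*sqrt(10) ≈ -20833.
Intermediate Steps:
N(W) = sqrt(2)*sqrt(W) (N(W) = sqrt(2*W) = sqrt(2)*sqrt(W))
v(R) = R**2
D(h) = -4 + (h + sqrt(10))*(h + h**2) (D(h) = -4 + (h + h**2)*(h + sqrt(2)*sqrt(5)) = -4 + (h + h**2)*(h + sqrt(10)) = -4 + (h + sqrt(10))*(h + h**2))
A(f(5))*D(16) = -4*(-4 + 16**2 + 16**3 + 16*sqrt(10) + sqrt(10)*16**2) = -4*(-4 + 256 + 4096 + 16*sqrt(10) + sqrt(10)*256) = -4*(-4 + 256 + 4096 + 16*sqrt(10) + 256*sqrt(10)) = -4*(4348 + 272*sqrt(10)) = -17392 - 1088*sqrt(10)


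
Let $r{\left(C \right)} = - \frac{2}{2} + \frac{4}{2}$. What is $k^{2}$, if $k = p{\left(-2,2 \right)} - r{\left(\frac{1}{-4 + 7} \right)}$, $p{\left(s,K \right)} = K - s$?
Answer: $9$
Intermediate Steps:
$r{\left(C \right)} = 1$ ($r{\left(C \right)} = \left(-2\right) \frac{1}{2} + 4 \cdot \frac{1}{2} = -1 + 2 = 1$)
$k = 3$ ($k = \left(2 - -2\right) - 1 = \left(2 + 2\right) - 1 = 4 - 1 = 3$)
$k^{2} = 3^{2} = 9$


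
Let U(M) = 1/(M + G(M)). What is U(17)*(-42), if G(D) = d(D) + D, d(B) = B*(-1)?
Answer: -42/17 ≈ -2.4706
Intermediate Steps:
d(B) = -B
G(D) = 0 (G(D) = -D + D = 0)
U(M) = 1/M (U(M) = 1/(M + 0) = 1/M)
U(17)*(-42) = -42/17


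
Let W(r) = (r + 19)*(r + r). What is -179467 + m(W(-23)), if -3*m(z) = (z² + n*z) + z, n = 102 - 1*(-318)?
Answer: -649721/3 ≈ -2.1657e+5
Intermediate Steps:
n = 420 (n = 102 + 318 = 420)
W(r) = 2*r*(19 + r) (W(r) = (19 + r)*(2*r) = 2*r*(19 + r))
m(z) = -421*z/3 - z²/3 (m(z) = -((z² + 420*z) + z)/3 = -(z² + 421*z)/3 = -421*z/3 - z²/3)
-179467 + m(W(-23)) = -179467 - 2*(-23)*(19 - 23)*(421 + 2*(-23)*(19 - 23))/3 = -179467 - 2*(-23)*(-4)*(421 + 2*(-23)*(-4))/3 = -179467 - ⅓*184*(421 + 184) = -179467 - ⅓*184*605 = -179467 - 111320/3 = -649721/3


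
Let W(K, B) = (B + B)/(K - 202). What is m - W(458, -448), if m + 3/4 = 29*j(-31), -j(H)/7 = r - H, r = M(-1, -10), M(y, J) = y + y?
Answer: -23537/4 ≈ -5884.3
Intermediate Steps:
M(y, J) = 2*y
r = -2 (r = 2*(-1) = -2)
j(H) = 14 + 7*H (j(H) = -7*(-2 - H) = 14 + 7*H)
W(K, B) = 2*B/(-202 + K) (W(K, B) = (2*B)/(-202 + K) = 2*B/(-202 + K))
m = -23551/4 (m = -¾ + 29*(14 + 7*(-31)) = -¾ + 29*(14 - 217) = -¾ + 29*(-203) = -¾ - 5887 = -23551/4 ≈ -5887.8)
m - W(458, -448) = -23551/4 - 2*(-448)/(-202 + 458) = -23551/4 - 2*(-448)/256 = -23551/4 - 1*(-7/2) = -23551/4 + 7/2 = -23537/4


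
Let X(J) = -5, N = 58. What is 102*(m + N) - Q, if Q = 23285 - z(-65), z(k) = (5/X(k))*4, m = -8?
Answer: -18189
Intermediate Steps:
z(k) = -4 (z(k) = (5/(-5))*4 = (5*(-⅕))*4 = -1*4 = -4)
Q = 23289 (Q = 23285 - 1*(-4) = 23285 + 4 = 23289)
102*(m + N) - Q = 102*(-8 + 58) - 1*23289 = 102*50 - 23289 = 5100 - 23289 = -18189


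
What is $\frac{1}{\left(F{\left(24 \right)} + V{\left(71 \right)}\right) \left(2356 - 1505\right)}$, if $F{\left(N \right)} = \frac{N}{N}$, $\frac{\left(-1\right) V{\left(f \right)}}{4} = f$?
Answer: $- \frac{1}{240833} \approx -4.1523 \cdot 10^{-6}$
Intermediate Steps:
$V{\left(f \right)} = - 4 f$
$F{\left(N \right)} = 1$
$\frac{1}{\left(F{\left(24 \right)} + V{\left(71 \right)}\right) \left(2356 - 1505\right)} = \frac{1}{\left(1 - 284\right) \left(2356 - 1505\right)} = \frac{1}{\left(1 - 284\right) 851} = \frac{1}{\left(-283\right) 851} = \frac{1}{-240833} = - \frac{1}{240833}$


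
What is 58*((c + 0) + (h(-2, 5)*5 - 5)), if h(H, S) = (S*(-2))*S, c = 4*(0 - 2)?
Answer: -15254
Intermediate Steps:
c = -8 (c = 4*(-2) = -8)
h(H, S) = -2*S**2 (h(H, S) = (-2*S)*S = -2*S**2)
58*((c + 0) + (h(-2, 5)*5 - 5)) = 58*((-8 + 0) + (-2*5**2*5 - 5)) = 58*(-8 + (-2*25*5 - 5)) = 58*(-8 + (-50*5 - 5)) = 58*(-8 + (-250 - 5)) = 58*(-8 - 255) = 58*(-263) = -15254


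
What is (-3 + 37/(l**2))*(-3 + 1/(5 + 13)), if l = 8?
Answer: 8215/1152 ≈ 7.1311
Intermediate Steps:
(-3 + 37/(l**2))*(-3 + 1/(5 + 13)) = (-3 + 37/(8**2))*(-3 + 1/(5 + 13)) = (-3 + 37/64)*(-3 + 1/18) = (-3 + 37*(1/64))*(-3 + 1/18) = (-3 + 37/64)*(-53/18) = -155/64*(-53/18) = 8215/1152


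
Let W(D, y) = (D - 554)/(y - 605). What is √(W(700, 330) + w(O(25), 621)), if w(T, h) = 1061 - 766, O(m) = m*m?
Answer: √890769/55 ≈ 17.160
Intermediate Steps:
O(m) = m²
W(D, y) = (-554 + D)/(-605 + y)
w(T, h) = 295
√(W(700, 330) + w(O(25), 621)) = √((-554 + 700)/(-605 + 330) + 295) = √(146/(-275) + 295) = √(-1/275*146 + 295) = √(-146/275 + 295) = √(80979/275) = √890769/55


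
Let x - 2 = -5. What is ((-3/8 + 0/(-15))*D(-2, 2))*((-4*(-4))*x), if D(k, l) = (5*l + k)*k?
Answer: -288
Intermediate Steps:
x = -3 (x = 2 - 5 = -3)
D(k, l) = k*(k + 5*l) (D(k, l) = (k + 5*l)*k = k*(k + 5*l))
((-3/8 + 0/(-15))*D(-2, 2))*((-4*(-4))*x) = ((-3/8 + 0/(-15))*(-2*(-2 + 5*2)))*(-4*(-4)*(-3)) = ((-3*⅛ + 0*(-1/15))*(-2*(-2 + 10)))*(16*(-3)) = ((-3/8 + 0)*(-2*8))*(-48) = -3/8*(-16)*(-48) = 6*(-48) = -288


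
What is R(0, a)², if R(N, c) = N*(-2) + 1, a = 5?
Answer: 1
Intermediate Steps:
R(N, c) = 1 - 2*N (R(N, c) = -2*N + 1 = 1 - 2*N)
R(0, a)² = (1 - 2*0)² = (1 + 0)² = 1² = 1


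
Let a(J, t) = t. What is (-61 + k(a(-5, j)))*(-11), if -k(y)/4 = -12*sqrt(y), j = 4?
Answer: -385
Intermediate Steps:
k(y) = 48*sqrt(y) (k(y) = -(-48)*sqrt(y) = 48*sqrt(y))
(-61 + k(a(-5, j)))*(-11) = (-61 + 48*sqrt(4))*(-11) = (-61 + 48*2)*(-11) = (-61 + 96)*(-11) = 35*(-11) = -385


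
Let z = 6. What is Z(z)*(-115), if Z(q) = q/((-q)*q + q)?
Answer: 23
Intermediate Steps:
Z(q) = q/(q - q**2) (Z(q) = q/(-q**2 + q) = q/(q - q**2))
Z(z)*(-115) = -1/(-1 + 6)*(-115) = -1/5*(-115) = 23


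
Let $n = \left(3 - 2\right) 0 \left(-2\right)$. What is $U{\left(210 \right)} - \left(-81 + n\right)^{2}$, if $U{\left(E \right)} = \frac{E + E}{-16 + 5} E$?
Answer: $- \frac{160371}{11} \approx -14579.0$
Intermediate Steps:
$U{\left(E \right)} = - \frac{2 E^{2}}{11}$ ($U{\left(E \right)} = \frac{2 E}{-11} E = 2 E \left(- \frac{1}{11}\right) E = - \frac{2 E}{11} E = - \frac{2 E^{2}}{11}$)
$n = 0$ ($n = 1 \cdot 0 \left(-2\right) = 0 \left(-2\right) = 0$)
$U{\left(210 \right)} - \left(-81 + n\right)^{2} = - \frac{2 \cdot 210^{2}}{11} - \left(-81 + 0\right)^{2} = \left(- \frac{2}{11}\right) 44100 - \left(-81\right)^{2} = - \frac{88200}{11} - 6561 = - \frac{160371}{11}$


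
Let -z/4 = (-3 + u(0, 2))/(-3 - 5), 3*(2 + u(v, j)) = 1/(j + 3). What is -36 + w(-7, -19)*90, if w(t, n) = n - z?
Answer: -1524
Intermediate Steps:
u(v, j) = -2 + 1/(3*(3 + j)) (u(v, j) = -2 + 1/(3*(j + 3)) = -2 + 1/(3*(3 + j)))
z = -37/15 (z = -4*(-3 + (-17 - 6*2)/(3*(3 + 2)))/(-3 - 5) = -4*(-3 + (⅓)*(-17 - 12)/5)/(-8) = -4*(-3 + (⅓)*(⅕)*(-29))*(-1)/8 = -4*(-3 - 29/15)*(-1)/8 = -(-296)*(-1)/(15*8) = -4*37/60 = -37/15 ≈ -2.4667)
w(t, n) = 37/15 + n (w(t, n) = n - 1*(-37/15) = n + 37/15 = 37/15 + n)
-36 + w(-7, -19)*90 = -36 + (37/15 - 19)*90 = -36 - 248/15*90 = -36 - 1488 = -1524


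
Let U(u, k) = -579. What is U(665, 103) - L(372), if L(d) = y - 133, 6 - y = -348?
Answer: -800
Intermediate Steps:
y = 354 (y = 6 - 1*(-348) = 6 + 348 = 354)
L(d) = 221 (L(d) = 354 - 133 = 221)
U(665, 103) - L(372) = -579 - 1*221 = -579 - 221 = -800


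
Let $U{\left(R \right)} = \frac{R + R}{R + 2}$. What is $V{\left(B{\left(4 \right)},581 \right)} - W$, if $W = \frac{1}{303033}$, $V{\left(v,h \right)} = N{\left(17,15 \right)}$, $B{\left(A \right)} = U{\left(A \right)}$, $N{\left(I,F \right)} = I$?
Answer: $\frac{5151560}{303033} \approx 17.0$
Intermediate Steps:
$U{\left(R \right)} = \frac{2 R}{2 + R}$
$B{\left(A \right)} = \frac{2 A}{2 + A}$
$V{\left(v,h \right)} = 17$
$W = \frac{1}{303033} \approx 3.3 \cdot 10^{-6}$
$V{\left(B{\left(4 \right)},581 \right)} - W = 17 - \frac{1}{303033} = \frac{5151560}{303033}$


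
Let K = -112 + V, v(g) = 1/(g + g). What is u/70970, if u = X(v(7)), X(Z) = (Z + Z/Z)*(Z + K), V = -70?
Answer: -7641/2782024 ≈ -0.0027466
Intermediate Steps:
v(g) = 1/(2*g)
K = -182 (K = -112 - 70 = -182)
X(Z) = (1 + Z)*(-182 + Z) (X(Z) = (Z + Z/Z)*(Z - 182) = (Z + 1)*(-182 + Z) = (1 + Z)*(-182 + Z))
u = -38205/196 (u = -182 + ((1/2)/7)**2 - 181/(2*7) = -182 + ((1/2)*(1/7))**2 - 181/(2*7) = -182 + (1/14)**2 - 181*1/14 = -182 + 1/196 - 181/14 = -38205/196 ≈ -194.92)
u/70970 = -38205/196/70970 = -38205/196*1/70970 = -7641/2782024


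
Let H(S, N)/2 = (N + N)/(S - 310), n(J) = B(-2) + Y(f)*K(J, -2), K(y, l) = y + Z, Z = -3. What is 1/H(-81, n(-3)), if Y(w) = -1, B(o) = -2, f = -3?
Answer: -391/16 ≈ -24.438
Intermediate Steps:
K(y, l) = -3 + y (K(y, l) = y - 3 = -3 + y)
n(J) = 1 - J (n(J) = -2 - (-3 + J) = -2 + (3 - J) = 1 - J)
H(S, N) = 4*N/(-310 + S) (H(S, N) = 2*((N + N)/(S - 310)) = 2*((2*N)/(-310 + S)) = 2*(2*N/(-310 + S)) = 4*N/(-310 + S))
1/H(-81, n(-3)) = 1/(4*(1 - 1*(-3))/(-310 - 81)) = 1/(4*(1 + 3)/(-391)) = 1/(4*4*(-1/391)) = 1/(-16/391) = -391/16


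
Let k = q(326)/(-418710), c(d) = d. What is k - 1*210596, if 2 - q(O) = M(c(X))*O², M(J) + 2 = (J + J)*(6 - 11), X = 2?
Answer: -14696831539/69785 ≈ -2.1060e+5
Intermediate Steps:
M(J) = -2 - 10*J (M(J) = -2 + (J + J)*(6 - 11) = -2 + (2*J)*(-5) = -2 - 10*J)
q(O) = 2 + 22*O² (q(O) = 2 - (-2 - 10*2)*O² = 2 - (-2 - 20)*O² = 2 - (-22)*O² = 2 + 22*O²)
k = -389679/69785 (k = (2 + 22*326²)/(-418710) = (2 + 22*106276)*(-1/418710) = (2 + 2338072)*(-1/418710) = 2338074*(-1/418710) = -389679/69785 ≈ -5.5840)
k - 1*210596 = -389679/69785 - 1*210596 = -389679/69785 - 210596 = -14696831539/69785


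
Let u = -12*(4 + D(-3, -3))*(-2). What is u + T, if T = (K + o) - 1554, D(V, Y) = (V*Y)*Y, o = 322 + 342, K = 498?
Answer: -944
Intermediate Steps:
o = 664
D(V, Y) = V*Y**2
T = -392 (T = (498 + 664) - 1554 = 1162 - 1554 = -392)
u = -552 (u = -12*(4 - 3*(-3)**2)*(-2) = -12*(4 - 3*9)*(-2) = -12*(4 - 27)*(-2) = -12*(-23)*(-2) = 276*(-2) = -552)
u + T = -552 - 392 = -944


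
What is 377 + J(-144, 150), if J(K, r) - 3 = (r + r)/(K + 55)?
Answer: 33520/89 ≈ 376.63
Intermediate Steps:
J(K, r) = 3 + 2*r/(55 + K) (J(K, r) = 3 + (r + r)/(K + 55) = 3 + (2*r)/(55 + K) = 3 + 2*r/(55 + K))
377 + J(-144, 150) = 377 + (165 + 2*150 + 3*(-144))/(55 - 144) = 377 + (165 + 300 - 432)/(-89) = 377 - 1/89*33 = 377 - 33/89 = 33520/89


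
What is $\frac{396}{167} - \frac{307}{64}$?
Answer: $- \frac{25925}{10688} \approx -2.4256$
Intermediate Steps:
$\frac{396}{167} - \frac{307}{64} = - \frac{25925}{10688}$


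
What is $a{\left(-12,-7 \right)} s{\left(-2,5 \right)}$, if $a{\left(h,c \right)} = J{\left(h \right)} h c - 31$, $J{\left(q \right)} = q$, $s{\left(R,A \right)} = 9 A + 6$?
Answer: $-52989$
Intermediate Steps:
$s{\left(R,A \right)} = 6 + 9 A$
$a{\left(h,c \right)} = -31 + c h^{2}$ ($a{\left(h,c \right)} = h h c - 31 = h^{2} c - 31 = c h^{2} - 31 = -31 + c h^{2}$)
$a{\left(-12,-7 \right)} s{\left(-2,5 \right)} = \left(-31 - 7 \left(-12\right)^{2}\right) \left(6 + 9 \cdot 5\right) = \left(-31 - 1008\right) \left(6 + 45\right) = \left(-31 - 1008\right) 51 = \left(-1039\right) 51 = -52989$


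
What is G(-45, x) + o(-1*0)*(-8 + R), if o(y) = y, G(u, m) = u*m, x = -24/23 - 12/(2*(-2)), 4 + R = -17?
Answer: -2025/23 ≈ -88.043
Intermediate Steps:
R = -21 (R = -4 - 17 = -21)
x = 45/23 (x = -24*1/23 - 12/(-4) = -24/23 - 12*(-¼) = -24/23 + 3 = 45/23 ≈ 1.9565)
G(u, m) = m*u
G(-45, x) + o(-1*0)*(-8 + R) = (45/23)*(-45) + (-1*0)*(-8 - 21) = -2025/23 + 0*(-29) = -2025/23 + 0 = -2025/23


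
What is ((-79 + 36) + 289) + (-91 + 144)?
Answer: 299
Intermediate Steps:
((-79 + 36) + 289) + (-91 + 144) = (-43 + 289) + 53 = 246 + 53 = 299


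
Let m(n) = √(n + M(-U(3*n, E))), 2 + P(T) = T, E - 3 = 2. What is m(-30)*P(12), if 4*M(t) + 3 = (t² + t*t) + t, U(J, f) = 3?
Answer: 30*I*√3 ≈ 51.962*I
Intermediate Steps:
E = 5 (E = 3 + 2 = 5)
P(T) = -2 + T
M(t) = -¾ + t²/2 + t/4 (M(t) = -¾ + ((t² + t*t) + t)/4 = -¾ + ((t² + t²) + t)/4 = -¾ + (2*t² + t)/4 = -¾ + (t + 2*t²)/4 = -¾ + (t²/2 + t/4) = -¾ + t²/2 + t/4)
m(n) = √(3 + n) (m(n) = √(n + (-¾ + (-1*3)²/2 + (-1*3)/4)) = √(n + (-¾ + (½)*(-3)² + (¼)*(-3))) = √(n + (-¾ + (½)*9 - ¾)) = √(n + (-¾ + 9/2 - ¾)) = √(n + 3) = √(3 + n))
m(-30)*P(12) = √(3 - 30)*(-2 + 12) = √(-27)*10 = (3*I*√3)*10 = 30*I*√3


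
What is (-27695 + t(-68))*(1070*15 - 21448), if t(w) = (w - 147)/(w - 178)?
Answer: 18387625745/123 ≈ 1.4949e+8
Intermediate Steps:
t(w) = (-147 + w)/(-178 + w)
(-27695 + t(-68))*(1070*15 - 21448) = (-27695 + (-147 - 68)/(-178 - 68))*(1070*15 - 21448) = (-27695 - 215/(-246))*(16050 - 21448) = (-27695 - 1/246*(-215))*(-5398) = (-27695 + 215/246)*(-5398) = -6812755/246*(-5398) = 18387625745/123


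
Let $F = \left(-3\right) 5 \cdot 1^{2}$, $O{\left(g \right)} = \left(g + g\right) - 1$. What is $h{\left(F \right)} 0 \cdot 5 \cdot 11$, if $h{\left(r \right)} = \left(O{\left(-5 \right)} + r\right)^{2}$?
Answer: $0$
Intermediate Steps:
$O{\left(g \right)} = -1 + 2 g$ ($O{\left(g \right)} = 2 g - 1 = -1 + 2 g$)
$F = -15$ ($F = \left(-15\right) 1 = -15$)
$h{\left(r \right)} = \left(-11 + r\right)^{2}$ ($h{\left(r \right)} = \left(\left(-1 + 2 \left(-5\right)\right) + r\right)^{2} = \left(\left(-1 - 10\right) + r\right)^{2} = \left(-11 + r\right)^{2}$)
$h{\left(F \right)} 0 \cdot 5 \cdot 11 = \left(-11 - 15\right)^{2} \cdot 0 \cdot 5 \cdot 11 = \left(-26\right)^{2} \cdot 0 \cdot 5 \cdot 11 = 676 \cdot 0 \cdot 5 \cdot 11 = 0 \cdot 5 \cdot 11 = 0 \cdot 11 = 0$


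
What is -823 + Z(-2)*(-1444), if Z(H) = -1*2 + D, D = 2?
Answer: -823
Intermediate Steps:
Z(H) = 0 (Z(H) = -1*2 + 2 = -2 + 2 = 0)
-823 + Z(-2)*(-1444) = -823 + 0*(-1444) = -823 + 0 = -823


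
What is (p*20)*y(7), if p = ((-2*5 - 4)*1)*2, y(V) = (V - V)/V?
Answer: 0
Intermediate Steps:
y(V) = 0 (y(V) = 0/V = 0)
p = -28 (p = ((-10 - 4)*1)*2 = -14*1*2 = -14*2 = -28)
(p*20)*y(7) = -28*20*0 = -560*0 = 0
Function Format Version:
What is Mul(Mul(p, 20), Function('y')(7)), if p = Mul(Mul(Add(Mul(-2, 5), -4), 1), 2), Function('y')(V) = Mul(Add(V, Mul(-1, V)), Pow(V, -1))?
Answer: 0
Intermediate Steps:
Function('y')(V) = 0 (Function('y')(V) = Mul(0, Pow(V, -1)) = 0)
p = -28 (p = Mul(Mul(Add(-10, -4), 1), 2) = Mul(Mul(-14, 1), 2) = Mul(-14, 2) = -28)
Mul(Mul(p, 20), Function('y')(7)) = Mul(Mul(-28, 20), 0) = Mul(-560, 0) = 0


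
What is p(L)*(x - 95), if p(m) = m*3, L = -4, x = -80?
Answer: 2100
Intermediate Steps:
p(m) = 3*m
p(L)*(x - 95) = (3*(-4))*(-80 - 95) = -12*(-175) = 2100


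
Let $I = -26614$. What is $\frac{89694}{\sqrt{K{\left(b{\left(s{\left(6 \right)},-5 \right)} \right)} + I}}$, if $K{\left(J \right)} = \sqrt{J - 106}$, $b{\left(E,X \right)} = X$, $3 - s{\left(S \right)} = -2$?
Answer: $\frac{89694}{\sqrt{-26614 + i \sqrt{111}}} \approx 0.10883 - 549.8 i$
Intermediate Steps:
$s{\left(S \right)} = 5$ ($s{\left(S \right)} = 3 - -2 = 3 + 2 = 5$)
$K{\left(J \right)} = \sqrt{-106 + J}$
$\frac{89694}{\sqrt{K{\left(b{\left(s{\left(6 \right)},-5 \right)} \right)} + I}} = \frac{89694}{\sqrt{\sqrt{-106 - 5} - 26614}} = \frac{89694}{\sqrt{\sqrt{-111} - 26614}} = \frac{89694}{\sqrt{i \sqrt{111} - 26614}} = \frac{89694}{\sqrt{-26614 + i \sqrt{111}}}$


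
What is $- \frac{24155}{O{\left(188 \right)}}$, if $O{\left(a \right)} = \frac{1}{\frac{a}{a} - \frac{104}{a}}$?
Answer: $- \frac{507255}{47} \approx -10793.0$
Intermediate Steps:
$O{\left(a \right)} = \frac{1}{1 - \frac{104}{a}}$
$- \frac{24155}{O{\left(188 \right)}} = - \frac{24155}{188 \frac{1}{-104 + 188}} = - \frac{24155}{188 \cdot \frac{1}{84}} = - \frac{24155}{\frac{47}{21}} = \left(-24155\right) \frac{21}{47} = - \frac{507255}{47}$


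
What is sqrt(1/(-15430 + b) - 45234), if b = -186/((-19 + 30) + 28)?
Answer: I*sqrt(455294064740703)/100326 ≈ 212.68*I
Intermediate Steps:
b = -62/13 (b = -186/(11 + 28) = -186/39 = -186*1/39 = -62/13 ≈ -4.7692)
sqrt(1/(-15430 + b) - 45234) = sqrt(1/(-15430 - 62/13) - 45234) = sqrt(1/(-200652/13) - 45234) = sqrt(-13/200652 - 45234) = sqrt(-9076292581/200652) = I*sqrt(455294064740703)/100326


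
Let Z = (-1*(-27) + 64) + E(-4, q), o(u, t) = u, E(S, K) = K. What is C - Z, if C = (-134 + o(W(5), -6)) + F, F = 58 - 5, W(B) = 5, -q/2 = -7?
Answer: -181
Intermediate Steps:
q = 14 (q = -2*(-7) = 14)
F = 53
Z = 105 (Z = (-1*(-27) + 64) + 14 = (27 + 64) + 14 = 91 + 14 = 105)
C = -76 (C = (-134 + 5) + 53 = -129 + 53 = -76)
C - Z = -76 - 1*105 = -76 - 105 = -181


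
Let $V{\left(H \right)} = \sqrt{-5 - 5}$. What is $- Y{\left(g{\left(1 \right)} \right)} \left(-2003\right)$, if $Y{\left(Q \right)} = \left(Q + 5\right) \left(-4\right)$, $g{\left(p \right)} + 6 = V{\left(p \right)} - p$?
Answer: $16024 - 8012 i \sqrt{10} \approx 16024.0 - 25336.0 i$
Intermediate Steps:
$V{\left(H \right)} = i \sqrt{10}$ ($V{\left(H \right)} = \sqrt{-10} = i \sqrt{10}$)
$g{\left(p \right)} = -6 - p + i \sqrt{10}$ ($g{\left(p \right)} = -6 - \left(p - i \sqrt{10}\right) = -6 - p + i \sqrt{10}$)
$Y{\left(Q \right)} = -20 - 4 Q$ ($Y{\left(Q \right)} = \left(5 + Q\right) \left(-4\right) = -20 - 4 Q$)
$- Y{\left(g{\left(1 \right)} \right)} \left(-2003\right) = - \left(-20 - 4 \left(-6 - 1 + i \sqrt{10}\right)\right) \left(-2003\right) = - \left(-20 - 4 \left(-7 + i \sqrt{10}\right)\right) \left(-2003\right) = - \left(-20 + \left(28 - 4 i \sqrt{10}\right)\right) \left(-2003\right) = - \left(8 - 4 i \sqrt{10}\right) \left(-2003\right) = - (-16024 + 8012 i \sqrt{10}) = 16024 - 8012 i \sqrt{10}$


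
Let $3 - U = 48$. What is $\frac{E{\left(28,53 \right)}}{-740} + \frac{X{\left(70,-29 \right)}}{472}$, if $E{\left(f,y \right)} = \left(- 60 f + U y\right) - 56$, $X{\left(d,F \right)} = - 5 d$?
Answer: $\frac{52691}{10915} \approx 4.8274$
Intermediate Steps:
$U = -45$ ($U = 3 - 48 = -45$)
$E{\left(f,y \right)} = -56 - 60 f - 45 y$ ($E{\left(f,y \right)} = \left(- 60 f - 45 y\right) - 56 = -56 - 60 f - 45 y$)
$\frac{E{\left(28,53 \right)}}{-740} + \frac{X{\left(70,-29 \right)}}{472} = \frac{-56 - 1680 - 2385}{-740} + \frac{\left(-5\right) 70}{472} = \left(-56 - 1680 - 2385\right) \left(- \frac{1}{740}\right) - \frac{175}{236} = \left(-4121\right) \left(- \frac{1}{740}\right) - \frac{175}{236} = \frac{4121}{740} - \frac{175}{236} = \frac{52691}{10915}$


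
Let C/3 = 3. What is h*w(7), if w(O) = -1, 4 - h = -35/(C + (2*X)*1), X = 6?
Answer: -17/3 ≈ -5.6667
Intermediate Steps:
C = 9 (C = 3*3 = 9)
h = 17/3 (h = 4 - (-35)/(9 + (2*6)*1) = 4 - (-35)/(9 + 12*1) = 4 - (-35)/(9 + 12) = 4 - (-35)/21 = 4 - 1*(-5/3) = 4 + 5/3 = 17/3 ≈ 5.6667)
h*w(7) = (17/3)*(-1) = -17/3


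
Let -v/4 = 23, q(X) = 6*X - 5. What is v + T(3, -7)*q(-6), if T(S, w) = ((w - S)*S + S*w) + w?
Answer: 2286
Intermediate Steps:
T(S, w) = w + S*w + S*(w - S) (T(S, w) = (S*(w - S) + S*w) + w = (S*w + S*(w - S)) + w = w + S*w + S*(w - S))
q(X) = -5 + 6*X
v = -92 (v = -4*23 = -92)
v + T(3, -7)*q(-6) = -92 + (-7 - 1*3² + 2*3*(-7))*(-5 + 6*(-6)) = -92 + (-7 - 1*9 - 42)*(-5 - 36) = -92 + (-7 - 9 - 42)*(-41) = -92 - 58*(-41) = -92 + 2378 = 2286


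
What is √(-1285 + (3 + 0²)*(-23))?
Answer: I*√1354 ≈ 36.797*I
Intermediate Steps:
√(-1285 + (3 + 0²)*(-23)) = √(-1285 + (3 + 0)*(-23)) = √(-1285 + 3*(-23)) = √(-1285 - 69) = √(-1354) = I*√1354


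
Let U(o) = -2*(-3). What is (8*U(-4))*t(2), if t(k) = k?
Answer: 96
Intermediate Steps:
U(o) = 6
(8*U(-4))*t(2) = (8*6)*2 = 48*2 = 96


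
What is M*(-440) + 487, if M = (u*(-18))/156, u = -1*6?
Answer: 2371/13 ≈ 182.38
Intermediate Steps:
u = -6
M = 9/13 (M = -6*(-18)/156 = 108*(1/156) = 9/13 ≈ 0.69231)
M*(-440) + 487 = (9/13)*(-440) + 487 = -3960/13 + 487 = 2371/13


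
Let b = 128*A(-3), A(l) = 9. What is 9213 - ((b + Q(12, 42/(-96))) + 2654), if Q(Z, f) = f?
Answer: 86519/16 ≈ 5407.4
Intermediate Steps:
b = 1152 (b = 128*9 = 1152)
9213 - ((b + Q(12, 42/(-96))) + 2654) = 9213 - ((1152 + 42/(-96)) + 2654) = 9213 - ((1152 + 42*(-1/96)) + 2654) = 9213 - ((1152 - 7/16) + 2654) = 9213 - (18425/16 + 2654) = 9213 - 1*60889/16 = 9213 - 60889/16 = 86519/16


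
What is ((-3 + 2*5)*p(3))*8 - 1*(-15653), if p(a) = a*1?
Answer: 15821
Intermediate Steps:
p(a) = a
((-3 + 2*5)*p(3))*8 - 1*(-15653) = ((-3 + 2*5)*3)*8 - 1*(-15653) = ((-3 + 10)*3)*8 + 15653 = (7*3)*8 + 15653 = 21*8 + 15653 = 168 + 15653 = 15821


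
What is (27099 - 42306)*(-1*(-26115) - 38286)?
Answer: 185084397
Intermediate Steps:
(27099 - 42306)*(-1*(-26115) - 38286) = -15207*(26115 - 38286) = -15207*(-12171) = 185084397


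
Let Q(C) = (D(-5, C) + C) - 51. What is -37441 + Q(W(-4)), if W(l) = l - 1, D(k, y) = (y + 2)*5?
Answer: -37512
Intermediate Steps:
D(k, y) = 10 + 5*y (D(k, y) = (2 + y)*5 = 10 + 5*y)
W(l) = -1 + l
Q(C) = -41 + 6*C (Q(C) = ((10 + 5*C) + C) - 51 = (10 + 6*C) - 51 = -41 + 6*C)
-37441 + Q(W(-4)) = -37441 + (-41 + 6*(-1 - 4)) = -37441 + (-41 + 6*(-5)) = -37441 + (-41 - 30) = -37441 - 71 = -37512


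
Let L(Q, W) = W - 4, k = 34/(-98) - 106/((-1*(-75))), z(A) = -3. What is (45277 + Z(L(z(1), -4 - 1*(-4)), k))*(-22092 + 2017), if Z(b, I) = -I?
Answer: -133618753532/147 ≈ -9.0897e+8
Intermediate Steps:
k = -6469/3675 (k = 34*(-1/98) - 106/75 = -17/49 - 106*1/75 = -17/49 - 106/75 = -6469/3675 ≈ -1.7603)
L(Q, W) = -4 + W
(45277 + Z(L(z(1), -4 - 1*(-4)), k))*(-22092 + 2017) = (45277 - 1*(-6469/3675))*(-22092 + 2017) = (45277 + 6469/3675)*(-20075) = (166399444/3675)*(-20075) = -133618753532/147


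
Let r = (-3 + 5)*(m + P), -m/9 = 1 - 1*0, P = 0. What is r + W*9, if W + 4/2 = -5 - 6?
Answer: -135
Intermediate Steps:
m = -9 (m = -9*(1 - 1*0) = -9*(1 + 0) = -9*1 = -9)
W = -13 (W = -2 + (-5 - 6) = -2 - 11 = -13)
r = -18 (r = (-3 + 5)*(-9 + 0) = 2*(-9) = -18)
r + W*9 = -18 - 13*9 = -18 - 117 = -135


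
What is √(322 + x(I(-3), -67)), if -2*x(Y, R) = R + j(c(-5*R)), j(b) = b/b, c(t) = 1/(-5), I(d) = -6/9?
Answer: √355 ≈ 18.841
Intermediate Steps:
I(d) = -⅔ (I(d) = -6*⅑ = -⅔)
c(t) = -⅕
j(b) = 1
x(Y, R) = -½ - R/2 (x(Y, R) = -(R + 1)/2 = -(1 + R)/2 = -½ - R/2)
√(322 + x(I(-3), -67)) = √(322 + (-½ - ½*(-67))) = √(322 + (-½ + 67/2)) = √(322 + 33) = √355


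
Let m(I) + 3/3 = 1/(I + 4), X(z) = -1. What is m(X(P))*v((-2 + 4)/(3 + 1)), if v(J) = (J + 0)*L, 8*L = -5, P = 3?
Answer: 5/24 ≈ 0.20833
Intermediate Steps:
L = -5/8 (L = (⅛)*(-5) = -5/8 ≈ -0.62500)
m(I) = -1 + 1/(4 + I) (m(I) = -1 + 1/(I + 4) = -1 + 1/(4 + I))
v(J) = -5*J/8 (v(J) = (J + 0)*(-5/8) = J*(-5/8) = -5*J/8)
m(X(P))*v((-2 + 4)/(3 + 1)) = ((-3 - 1*(-1))/(4 - 1))*(-5*(-2 + 4)/(8*(3 + 1))) = ((-3 + 1)/3)*(-5/(4*4)) = ((⅓)*(-2))*(-5/(4*4)) = -(-5)/(12*2) = -⅔*(-5/16) = 5/24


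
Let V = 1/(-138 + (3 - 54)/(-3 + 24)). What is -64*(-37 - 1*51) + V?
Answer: 5536249/983 ≈ 5632.0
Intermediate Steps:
V = -7/983 (V = 1/(-138 - 51/21) = 1/(-138 - 51*1/21) = 1/(-138 - 17/7) = 1/(-983/7) = -7/983 ≈ -0.0071211)
-64*(-37 - 1*51) + V = -64*(-37 - 1*51) - 7/983 = -64*(-37 - 51) - 7/983 = -64*(-88) - 7/983 = 5632 - 7/983 = 5536249/983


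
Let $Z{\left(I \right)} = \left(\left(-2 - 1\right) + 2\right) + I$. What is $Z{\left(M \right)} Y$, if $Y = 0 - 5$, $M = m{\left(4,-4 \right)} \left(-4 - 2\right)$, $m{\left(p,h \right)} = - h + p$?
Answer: $245$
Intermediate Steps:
$m{\left(p,h \right)} = p - h$
$M = -48$ ($M = \left(4 - -4\right) \left(-4 - 2\right) = \left(4 + 4\right) \left(-6\right) = 8 \left(-6\right) = -48$)
$Y = -5$
$Z{\left(I \right)} = -1 + I$ ($Z{\left(I \right)} = \left(-3 + 2\right) + I = -1 + I$)
$Z{\left(M \right)} Y = \left(-1 - 48\right) \left(-5\right) = \left(-49\right) \left(-5\right) = 245$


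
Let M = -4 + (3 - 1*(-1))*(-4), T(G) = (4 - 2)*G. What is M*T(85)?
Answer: -3400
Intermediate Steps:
T(G) = 2*G
M = -20 (M = -4 + (3 + 1)*(-4) = -4 + 4*(-4) = -4 - 16 = -20)
M*T(85) = -40*85 = -20*170 = -3400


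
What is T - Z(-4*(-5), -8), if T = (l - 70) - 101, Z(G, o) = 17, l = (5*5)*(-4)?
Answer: -288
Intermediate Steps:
l = -100 (l = 25*(-4) = -100)
T = -271 (T = (-100 - 70) - 101 = -170 - 101 = -271)
T - Z(-4*(-5), -8) = -271 - 1*17 = -271 - 17 = -288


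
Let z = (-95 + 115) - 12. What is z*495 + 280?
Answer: 4240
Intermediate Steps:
z = 8 (z = 20 - 12 = 8)
z*495 + 280 = 8*495 + 280 = 3960 + 280 = 4240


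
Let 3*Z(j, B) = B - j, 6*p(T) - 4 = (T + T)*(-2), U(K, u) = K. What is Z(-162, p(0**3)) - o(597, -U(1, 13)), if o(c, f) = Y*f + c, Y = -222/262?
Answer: -640934/1179 ≈ -543.63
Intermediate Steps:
Y = -111/131 (Y = -222*1/262 = -111/131 ≈ -0.84733)
p(T) = 2/3 - 2*T/3 (p(T) = 2/3 + ((T + T)*(-2))/6 = 2/3 + ((2*T)*(-2))/6 = 2/3 + (-4*T)/6 = 2/3 - 2*T/3)
Z(j, B) = -j/3 + B/3 (Z(j, B) = (B - j)/3 = -j/3 + B/3)
o(c, f) = c - 111*f/131 (o(c, f) = -111*f/131 + c = c - 111*f/131)
Z(-162, p(0**3)) - o(597, -U(1, 13)) = (-1/3*(-162) + (2/3 - 2/3*0**3)/3) - (597 - (-111)/131) = (54 + (2/3 - 2/3*0)/3) - (597 - 111/131*(-1)) = (54 + (2/3 + 0)/3) - (597 + 111/131) = (54 + (1/3)*(2/3)) - 1*78318/131 = (54 + 2/9) - 78318/131 = 488/9 - 78318/131 = -640934/1179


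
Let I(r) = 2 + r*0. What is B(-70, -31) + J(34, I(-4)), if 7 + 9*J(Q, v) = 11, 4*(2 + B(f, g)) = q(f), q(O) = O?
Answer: -343/18 ≈ -19.056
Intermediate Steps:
B(f, g) = -2 + f/4
I(r) = 2 (I(r) = 2 + 0 = 2)
J(Q, v) = 4/9 (J(Q, v) = -7/9 + (⅑)*11 = -7/9 + 11/9 = 4/9)
B(-70, -31) + J(34, I(-4)) = (-2 + (¼)*(-70)) + 4/9 = (-2 - 35/2) + 4/9 = -39/2 + 4/9 = -343/18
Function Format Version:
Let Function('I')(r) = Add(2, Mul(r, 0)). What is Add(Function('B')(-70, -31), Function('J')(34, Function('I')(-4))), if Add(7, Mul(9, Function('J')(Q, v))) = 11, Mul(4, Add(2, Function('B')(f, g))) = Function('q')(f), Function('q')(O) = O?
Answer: Rational(-343, 18) ≈ -19.056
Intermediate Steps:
Function('B')(f, g) = Add(-2, Mul(Rational(1, 4), f))
Function('I')(r) = 2 (Function('I')(r) = Add(2, 0) = 2)
Function('J')(Q, v) = Rational(4, 9) (Function('J')(Q, v) = Add(Rational(-7, 9), Mul(Rational(1, 9), 11)) = Add(Rational(-7, 9), Rational(11, 9)) = Rational(4, 9))
Add(Function('B')(-70, -31), Function('J')(34, Function('I')(-4))) = Add(Add(-2, Mul(Rational(1, 4), -70)), Rational(4, 9)) = Add(Add(-2, Rational(-35, 2)), Rational(4, 9)) = Add(Rational(-39, 2), Rational(4, 9)) = Rational(-343, 18)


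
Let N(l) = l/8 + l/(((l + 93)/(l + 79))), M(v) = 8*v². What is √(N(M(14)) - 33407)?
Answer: 5*I*√3493479979/1661 ≈ 177.92*I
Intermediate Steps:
N(l) = l/8 + l*(79 + l)/(93 + l) (N(l) = l*(⅛) + l/(((93 + l)/(79 + l))) = l/8 + l/(((93 + l)/(79 + l))) = l/8 + l*((79 + l)/(93 + l)) = l/8 + l*(79 + l)/(93 + l))
√(N(M(14)) - 33407) = √((8*14²)*(725 + 9*(8*14²))/(8*(93 + 8*14²)) - 33407) = √((8*196)*(725 + 9*(8*196))/(8*(93 + 8*196)) - 33407) = √((⅛)*1568*(725 + 9*1568)/(93 + 1568) - 33407) = √((⅛)*1568*(725 + 14112)/1661 - 33407) = √((⅛)*1568*(1/1661)*14837 - 33407) = √(2908052/1661 - 33407) = √(-52580975/1661) = 5*I*√3493479979/1661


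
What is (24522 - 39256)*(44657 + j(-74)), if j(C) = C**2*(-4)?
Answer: -335242702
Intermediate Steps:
j(C) = -4*C**2
(24522 - 39256)*(44657 + j(-74)) = (24522 - 39256)*(44657 - 4*(-74)**2) = -14734*(44657 - 4*5476) = -14734*(44657 - 21904) = -14734*22753 = -335242702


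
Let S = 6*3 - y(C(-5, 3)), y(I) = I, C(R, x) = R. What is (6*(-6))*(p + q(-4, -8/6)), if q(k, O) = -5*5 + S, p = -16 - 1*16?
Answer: 1224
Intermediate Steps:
p = -32 (p = -16 - 16 = -32)
S = 23 (S = 6*3 - 1*(-5) = 18 + 5 = 23)
q(k, O) = -2 (q(k, O) = -5*5 + 23 = -25 + 23 = -2)
(6*(-6))*(p + q(-4, -8/6)) = (6*(-6))*(-32 - 2) = -36*(-34) = 1224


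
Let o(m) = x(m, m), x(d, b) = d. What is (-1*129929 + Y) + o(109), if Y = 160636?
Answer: 30816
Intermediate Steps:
o(m) = m
(-1*129929 + Y) + o(109) = (-1*129929 + 160636) + 109 = (-129929 + 160636) + 109 = 30707 + 109 = 30816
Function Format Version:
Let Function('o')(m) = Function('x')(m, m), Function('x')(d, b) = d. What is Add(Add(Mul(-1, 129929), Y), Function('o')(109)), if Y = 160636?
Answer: 30816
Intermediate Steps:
Function('o')(m) = m
Add(Add(Mul(-1, 129929), Y), Function('o')(109)) = Add(Add(Mul(-1, 129929), 160636), 109) = Add(Add(-129929, 160636), 109) = Add(30707, 109) = 30816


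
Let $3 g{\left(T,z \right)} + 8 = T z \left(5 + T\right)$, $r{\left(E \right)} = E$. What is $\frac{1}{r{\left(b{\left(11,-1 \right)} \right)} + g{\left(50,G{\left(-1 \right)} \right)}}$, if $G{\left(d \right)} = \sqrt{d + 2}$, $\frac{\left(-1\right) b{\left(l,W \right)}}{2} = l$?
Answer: $\frac{1}{892} \approx 0.0011211$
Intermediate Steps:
$b{\left(l,W \right)} = - 2 l$
$G{\left(d \right)} = \sqrt{2 + d}$
$g{\left(T,z \right)} = - \frac{8}{3} + \frac{T z \left(5 + T\right)}{3}$
$\frac{1}{r{\left(b{\left(11,-1 \right)} \right)} + g{\left(50,G{\left(-1 \right)} \right)}} = \frac{1}{\left(-2\right) 11 + \left(- \frac{8}{3} + \frac{\sqrt{2 - 1} \cdot 50^{2}}{3} + \frac{5}{3} \cdot 50 \sqrt{2 - 1}\right)} = \frac{1}{-22 + \left(- \frac{8}{3} + \frac{1}{3} \sqrt{1} \cdot 2500 + \frac{5}{3} \cdot 50 \sqrt{1}\right)} = \frac{1}{-22 + \left(- \frac{8}{3} + \frac{1}{3} \cdot 1 \cdot 2500 + \frac{5}{3} \cdot 50 \cdot 1\right)} = \frac{1}{-22 + \left(- \frac{8}{3} + \frac{2500}{3} + \frac{250}{3}\right)} = \frac{1}{-22 + 914} = \frac{1}{892}$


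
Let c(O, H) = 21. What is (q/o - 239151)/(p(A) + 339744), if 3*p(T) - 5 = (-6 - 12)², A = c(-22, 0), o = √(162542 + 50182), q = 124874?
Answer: -717453/1019561 + 62437*√5909/6024585949 ≈ -0.70289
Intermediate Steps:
o = 6*√5909 (o = √212724 = 6*√5909 ≈ 461.22)
A = 21
p(T) = 329/3 (p(T) = 5/3 + (-6 - 12)²/3 = 5/3 + (⅓)*(-18)² = 5/3 + (⅓)*324 = 5/3 + 108 = 329/3)
(q/o - 239151)/(p(A) + 339744) = (124874/((6*√5909)) - 239151)/(329/3 + 339744) = (124874*(√5909/35454) - 239151)/(1019561/3) = (62437*√5909/17727 - 239151)*(3/1019561) = (-239151 + 62437*√5909/17727)*(3/1019561) = -717453/1019561 + 62437*√5909/6024585949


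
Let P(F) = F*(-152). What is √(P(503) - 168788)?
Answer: 2*I*√61311 ≈ 495.22*I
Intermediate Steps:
P(F) = -152*F
√(P(503) - 168788) = √(-152*503 - 168788) = √(-76456 - 168788) = √(-245244) = 2*I*√61311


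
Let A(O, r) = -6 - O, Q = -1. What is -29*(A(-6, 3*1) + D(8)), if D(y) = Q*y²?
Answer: 1856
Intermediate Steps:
D(y) = -y²
-29*(A(-6, 3*1) + D(8)) = -29*((-6 - 1*(-6)) - 1*8²) = -29*((-6 + 6) - 1*64) = -29*(0 - 64) = -29*(-64) = 1856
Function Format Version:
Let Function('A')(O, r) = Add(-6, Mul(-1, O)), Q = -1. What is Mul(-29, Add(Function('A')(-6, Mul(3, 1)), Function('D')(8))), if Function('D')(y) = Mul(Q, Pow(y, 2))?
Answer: 1856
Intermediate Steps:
Function('D')(y) = Mul(-1, Pow(y, 2))
Mul(-29, Add(Function('A')(-6, Mul(3, 1)), Function('D')(8))) = Mul(-29, Add(Add(-6, Mul(-1, -6)), Mul(-1, Pow(8, 2)))) = Mul(-29, Add(Add(-6, 6), Mul(-1, 64))) = Mul(-29, Add(0, -64)) = Mul(-29, -64) = 1856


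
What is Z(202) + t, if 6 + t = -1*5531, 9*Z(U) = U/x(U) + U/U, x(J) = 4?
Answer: -99563/18 ≈ -5531.3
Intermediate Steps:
Z(U) = 1/9 + U/36 (Z(U) = (U/4 + U/U)/9 = (U*(1/4) + 1)/9 = (U/4 + 1)/9 = (1 + U/4)/9 = 1/9 + U/36)
t = -5537 (t = -6 - 1*5531 = -6 - 5531 = -5537)
Z(202) + t = (1/9 + (1/36)*202) - 5537 = (1/9 + 101/18) - 5537 = 103/18 - 5537 = -99563/18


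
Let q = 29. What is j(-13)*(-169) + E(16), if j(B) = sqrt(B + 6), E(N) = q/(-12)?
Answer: -29/12 - 169*I*sqrt(7) ≈ -2.4167 - 447.13*I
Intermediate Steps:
E(N) = -29/12 (E(N) = 29/(-12) = 29*(-1/12) = -29/12)
j(B) = sqrt(6 + B)
j(-13)*(-169) + E(16) = sqrt(6 - 13)*(-169) - 29/12 = sqrt(-7)*(-169) - 29/12 = (I*sqrt(7))*(-169) - 29/12 = -169*I*sqrt(7) - 29/12 = -29/12 - 169*I*sqrt(7)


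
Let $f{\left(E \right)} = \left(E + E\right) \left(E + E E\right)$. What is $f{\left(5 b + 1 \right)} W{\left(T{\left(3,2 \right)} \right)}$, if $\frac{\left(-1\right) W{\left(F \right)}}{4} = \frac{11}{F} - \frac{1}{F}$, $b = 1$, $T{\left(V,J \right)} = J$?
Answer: $-10080$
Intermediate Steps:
$W{\left(F \right)} = - \frac{40}{F}$ ($W{\left(F \right)} = - 4 \left(\frac{11}{F} - \frac{1}{F}\right) = - 4 \frac{10}{F} = - \frac{40}{F}$)
$f{\left(E \right)} = 2 E \left(E + E^{2}\right)$
$f{\left(5 b + 1 \right)} W{\left(T{\left(3,2 \right)} \right)} = 2 \left(5 \cdot 1 + 1\right)^{2} \left(1 + \left(5 \cdot 1 + 1\right)\right) \left(- \frac{40}{2}\right) = 2 \left(5 + 1\right)^{2} \left(1 + \left(5 + 1\right)\right) \left(\left(-40\right) \frac{1}{2}\right) = 2 \cdot 6^{2} \left(1 + 6\right) \left(-20\right) = 2 \cdot 36 \cdot 7 \left(-20\right) = 504 \left(-20\right) = -10080$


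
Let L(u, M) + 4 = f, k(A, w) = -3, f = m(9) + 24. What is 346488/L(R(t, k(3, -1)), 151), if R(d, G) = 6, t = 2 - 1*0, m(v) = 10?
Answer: 57748/5 ≈ 11550.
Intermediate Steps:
f = 34 (f = 10 + 24 = 34)
t = 2 (t = 2 + 0 = 2)
L(u, M) = 30 (L(u, M) = -4 + 34 = 30)
346488/L(R(t, k(3, -1)), 151) = 346488/30 = 346488*(1/30) = 57748/5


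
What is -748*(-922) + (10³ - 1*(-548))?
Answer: 691204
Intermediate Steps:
-748*(-922) + (10³ - 1*(-548)) = 689656 + (1000 + 548) = 689656 + 1548 = 691204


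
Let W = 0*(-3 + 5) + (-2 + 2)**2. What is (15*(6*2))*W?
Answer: 0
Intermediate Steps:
W = 0 (W = 0*2 + 0**2 = 0 + 0 = 0)
(15*(6*2))*W = (15*(6*2))*0 = (15*12)*0 = 180*0 = 0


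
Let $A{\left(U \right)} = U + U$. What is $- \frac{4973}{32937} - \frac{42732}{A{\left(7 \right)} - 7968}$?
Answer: $\frac{683954321}{130990449} \approx 5.2214$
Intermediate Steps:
$A{\left(U \right)} = 2 U$
$- \frac{4973}{32937} - \frac{42732}{A{\left(7 \right)} - 7968} = - \frac{4973}{32937} - \frac{42732}{2 \cdot 7 - 7968} = \left(-4973\right) \frac{1}{32937} - \frac{42732}{14 - 7968} = - \frac{4973}{32937} - \frac{42732}{-7954} = - \frac{4973}{32937} - - \frac{21366}{3977} = - \frac{4973}{32937} + \frac{21366}{3977} = \frac{683954321}{130990449}$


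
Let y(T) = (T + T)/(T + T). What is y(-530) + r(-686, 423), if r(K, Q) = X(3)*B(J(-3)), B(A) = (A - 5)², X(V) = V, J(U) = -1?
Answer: 109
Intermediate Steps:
B(A) = (-5 + A)²
y(T) = 1 (y(T) = (2*T)/((2*T)) = (2*T)*(1/(2*T)) = 1)
r(K, Q) = 108 (r(K, Q) = 3*(-5 - 1)² = 3*(-6)² = 3*36 = 108)
y(-530) + r(-686, 423) = 1 + 108 = 109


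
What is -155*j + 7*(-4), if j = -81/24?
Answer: 3961/8 ≈ 495.13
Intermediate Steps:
j = -27/8 (j = -81*1/24 = -27/8 ≈ -3.3750)
-155*j + 7*(-4) = -155*(-27/8) + 7*(-4) = 4185/8 - 28 = 3961/8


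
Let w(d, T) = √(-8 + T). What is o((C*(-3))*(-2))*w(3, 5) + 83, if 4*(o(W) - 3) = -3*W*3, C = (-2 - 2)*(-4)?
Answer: 83 - 213*I*√3 ≈ 83.0 - 368.93*I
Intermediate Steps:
C = 16 (C = -4*(-4) = 16)
o(W) = 3 - 9*W/4 (o(W) = 3 + (-3*W*3)/4 = 3 + (-9*W)/4 = 3 - 9*W/4)
o((C*(-3))*(-2))*w(3, 5) + 83 = (3 - 9*16*(-3)*(-2)/4)*√(-8 + 5) + 83 = (3 - (-108)*(-2))*√(-3) + 83 = (3 - 9/4*96)*(I*√3) + 83 = (3 - 216)*(I*√3) + 83 = -213*I*√3 + 83 = 83 - 213*I*√3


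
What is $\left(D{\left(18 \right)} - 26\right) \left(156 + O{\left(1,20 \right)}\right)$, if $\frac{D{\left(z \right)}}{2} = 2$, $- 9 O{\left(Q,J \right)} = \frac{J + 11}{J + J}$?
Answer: $- \frac{617419}{180} \approx -3430.1$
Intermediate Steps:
$O{\left(Q,J \right)} = - \frac{11 + J}{18 J}$ ($O{\left(Q,J \right)} = - \frac{\left(J + 11\right) \frac{1}{J + J}}{9} = - \frac{\left(11 + J\right) \frac{1}{2 J}}{9} = - \frac{\frac{1}{2} \frac{1}{J} \left(11 + J\right)}{9} = - \frac{11 + J}{18 J}$)
$D{\left(z \right)} = 4$ ($D{\left(z \right)} = 2 \cdot 2 = 4$)
$\left(D{\left(18 \right)} - 26\right) \left(156 + O{\left(1,20 \right)}\right) = \left(4 - 26\right) \left(156 + \frac{-11 - 20}{18 \cdot 20}\right) = - 22 \left(156 + \frac{1}{18} \cdot \frac{1}{20} \left(-11 - 20\right)\right) = - 22 \left(156 + \frac{1}{18} \cdot \frac{1}{20} \left(-31\right)\right) = - 22 \left(156 - \frac{31}{360}\right) = \left(-22\right) \frac{56129}{360} = - \frac{617419}{180}$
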